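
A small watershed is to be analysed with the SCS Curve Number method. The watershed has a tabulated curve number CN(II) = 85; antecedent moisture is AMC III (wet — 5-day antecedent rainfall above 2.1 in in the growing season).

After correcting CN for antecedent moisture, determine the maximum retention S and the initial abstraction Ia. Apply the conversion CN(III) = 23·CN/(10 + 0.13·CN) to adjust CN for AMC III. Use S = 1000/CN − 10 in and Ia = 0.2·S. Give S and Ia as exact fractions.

S = 300/391 in ≈ 0.767 in; Ia = 60/391 in ≈ 0.153 in

Wet (AMC III): CN(III) = 23·85/(10 + 0.13·85) = 1955/(421/20) = 39100/421 ≈ 92.874
Max retention: S = 1000/(39100/421) − 10 = 300/391 in (≈ 0.767 in)
Ia = 0.2·(300/391) = 60/391 in ≈ 0.153 in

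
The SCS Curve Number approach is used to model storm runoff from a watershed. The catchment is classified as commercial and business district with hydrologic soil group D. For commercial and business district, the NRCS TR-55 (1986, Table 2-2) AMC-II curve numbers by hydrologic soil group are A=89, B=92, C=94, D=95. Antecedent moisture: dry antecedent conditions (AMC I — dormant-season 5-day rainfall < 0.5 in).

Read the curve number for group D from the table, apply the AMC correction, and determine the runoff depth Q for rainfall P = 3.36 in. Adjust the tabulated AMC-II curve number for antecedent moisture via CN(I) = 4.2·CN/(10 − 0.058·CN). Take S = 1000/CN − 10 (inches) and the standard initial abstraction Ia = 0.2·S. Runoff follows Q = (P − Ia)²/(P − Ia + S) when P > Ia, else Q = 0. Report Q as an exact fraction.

Q = 240498064/108518025 in ≈ 2.216 in

NRCS table: commercial and business district, soil group D → CN(II) = 95
Dry (AMC I): CN(I) = 4.2·95/(10 − 0.058·95) = 399/(449/100) = 39900/449 ≈ 88.864
Retention S: 1000/CN − 10 with CN=88.864 → S = 500/399 ≈ 1.253 in
Ia = 0.2·(500/399) = 100/399 in ≈ 0.251 in
P − Ia = 3.360 − 0.251 = 31016/9975 ≈ 3.109 in (> 0, runoff occurs)
Q = (31016/9975)²/((31016/9975) + 500/399) = (961992256/99500625)/(43516/9975) = 240498064/108518025 in ≈ 2.216 in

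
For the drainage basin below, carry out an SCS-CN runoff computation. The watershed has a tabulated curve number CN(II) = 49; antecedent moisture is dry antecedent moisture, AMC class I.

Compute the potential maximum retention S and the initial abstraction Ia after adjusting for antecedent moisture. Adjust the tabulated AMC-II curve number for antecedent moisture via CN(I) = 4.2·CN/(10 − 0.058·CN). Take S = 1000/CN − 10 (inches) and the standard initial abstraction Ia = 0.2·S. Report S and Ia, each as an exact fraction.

CN(I) from CN(II)=49: (4.2·49)/(10 − 0.058·49) = 34300/1193 ≈ 28.751
S = 1000/(34300/1193) − 10 = 8500/343 in ≈ 24.781 in
Initial abstraction Ia = S/5 = (8500/343)/5 = 1700/343 ≈ 4.956 in

S = 8500/343 in ≈ 24.781 in; Ia = 1700/343 in ≈ 4.956 in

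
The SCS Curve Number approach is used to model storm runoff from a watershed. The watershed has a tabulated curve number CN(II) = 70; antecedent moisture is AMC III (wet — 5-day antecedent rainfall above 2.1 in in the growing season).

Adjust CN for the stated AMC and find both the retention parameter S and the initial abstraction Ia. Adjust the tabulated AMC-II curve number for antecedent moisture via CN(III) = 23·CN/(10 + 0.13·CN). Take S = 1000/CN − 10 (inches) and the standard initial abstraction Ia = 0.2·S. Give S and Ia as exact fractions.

S = 300/161 in ≈ 1.863 in; Ia = 60/161 in ≈ 0.373 in

Adjust CN=70 to AMC III: 23·70/(10 + 0.13·70) → 1610 ÷ (191/10) = 16100/191 ≈ 84.293
Retention S: 1000/CN − 10 with CN=84.293 → S = 300/161 ≈ 1.863 in
Initial abstraction Ia = S/5 = (300/161)/5 = 60/161 ≈ 0.373 in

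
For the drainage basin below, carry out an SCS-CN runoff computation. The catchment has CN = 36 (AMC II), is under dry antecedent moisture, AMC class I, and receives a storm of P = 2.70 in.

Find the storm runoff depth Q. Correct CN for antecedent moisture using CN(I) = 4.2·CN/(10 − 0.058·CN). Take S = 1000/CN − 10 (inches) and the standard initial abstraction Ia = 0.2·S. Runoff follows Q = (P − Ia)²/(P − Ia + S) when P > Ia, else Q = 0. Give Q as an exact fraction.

Q = 0 in ≈ 0.000 in

Adjust CN=36 to AMC I: 4.2·36/(10 − 0.058·36) → (756/5) ÷ (989/125) = 18900/989 ≈ 19.110
Retention S: 1000/CN − 10 with CN=19.110 → S = 8000/189 ≈ 42.328 in
Ia = 0.2·(8000/189) = 1600/189 in ≈ 8.466 in
P = 2.700 ≤ Ia = 8.466 in: entire storm abstracted, Q = 0.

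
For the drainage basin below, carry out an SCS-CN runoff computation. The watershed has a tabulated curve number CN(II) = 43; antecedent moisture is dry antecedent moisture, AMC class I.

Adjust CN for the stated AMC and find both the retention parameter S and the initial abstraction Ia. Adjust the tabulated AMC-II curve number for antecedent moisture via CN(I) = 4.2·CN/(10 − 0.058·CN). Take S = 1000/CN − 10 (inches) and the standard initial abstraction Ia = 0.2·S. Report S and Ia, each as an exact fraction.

S = 9500/301 in ≈ 31.561 in; Ia = 1900/301 in ≈ 6.312 in

CN(I) from CN(II)=43: (4.2·43)/(10 − 0.058·43) = 30100/1251 ≈ 24.061
S = 1000/(30100/1251) − 10 = 9500/301 in ≈ 31.561 in
Ia = 0.2·(9500/301) = 1900/301 in ≈ 6.312 in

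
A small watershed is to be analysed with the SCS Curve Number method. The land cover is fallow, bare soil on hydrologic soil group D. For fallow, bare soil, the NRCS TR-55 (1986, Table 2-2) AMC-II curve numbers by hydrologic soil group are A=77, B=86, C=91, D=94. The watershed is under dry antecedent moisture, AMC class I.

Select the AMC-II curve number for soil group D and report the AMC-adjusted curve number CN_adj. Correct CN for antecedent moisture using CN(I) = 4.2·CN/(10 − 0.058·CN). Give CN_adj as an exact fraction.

CN_adj = 32900/379 ≈ 86.807

NRCS table: fallow, bare soil, soil group D → CN(II) = 94
Adjust CN=94 to AMC I: 4.2·94/(10 − 0.058·94) → (1974/5) ÷ (1137/250) = 32900/379 ≈ 86.807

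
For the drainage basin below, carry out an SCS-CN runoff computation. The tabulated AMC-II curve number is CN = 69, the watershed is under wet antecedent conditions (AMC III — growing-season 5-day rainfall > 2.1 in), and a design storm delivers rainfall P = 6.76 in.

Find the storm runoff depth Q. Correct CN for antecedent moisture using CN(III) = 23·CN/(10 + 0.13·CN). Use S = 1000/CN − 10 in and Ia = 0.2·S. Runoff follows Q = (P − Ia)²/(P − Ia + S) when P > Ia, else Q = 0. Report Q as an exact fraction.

Wet (AMC III): CN(III) = 23·69/(10 + 0.13·69) = 1587/(1897/100) = 158700/1897 ≈ 83.658
Max retention: S = 1000/(158700/1897) − 10 = 3100/1587 in (≈ 1.953 in)
Ia = 0.2·(3100/1587) = 620/1587 in ≈ 0.391 in
Excess rainfall: 6.760 − 0.391 = 6.369 in; P > Ia so Q > 0
Q = (252703/39675)²/((252703/39675) + 3100/1587) = (63858806209/1574105625)/(330203/39675) = 63858806209/13100804025 in ≈ 4.874 in

Q = 63858806209/13100804025 in ≈ 4.874 in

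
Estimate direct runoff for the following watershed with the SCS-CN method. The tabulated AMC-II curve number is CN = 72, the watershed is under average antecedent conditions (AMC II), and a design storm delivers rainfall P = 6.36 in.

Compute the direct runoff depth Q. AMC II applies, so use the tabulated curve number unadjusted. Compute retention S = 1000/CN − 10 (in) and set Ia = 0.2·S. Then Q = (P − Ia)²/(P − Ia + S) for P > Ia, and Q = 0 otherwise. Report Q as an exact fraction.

AMC II — tabulated CN = 72 applies directly.
S = 1000/72 − 10 = 35/9 in ≈ 3.889 in
Initial abstraction Ia = S/5 = (35/9)/5 = 7/9 ≈ 0.778 in
Since P=6.360 > Ia=0.778: effective rainfall P−Ia = 1256/225 in
Runoff Q = (P−Ia)²/(P−Ia+S) = (5.582)²/(5.582+3.889) = 1577536/479475 ≈ 3.290 in

Q = 1577536/479475 in ≈ 3.290 in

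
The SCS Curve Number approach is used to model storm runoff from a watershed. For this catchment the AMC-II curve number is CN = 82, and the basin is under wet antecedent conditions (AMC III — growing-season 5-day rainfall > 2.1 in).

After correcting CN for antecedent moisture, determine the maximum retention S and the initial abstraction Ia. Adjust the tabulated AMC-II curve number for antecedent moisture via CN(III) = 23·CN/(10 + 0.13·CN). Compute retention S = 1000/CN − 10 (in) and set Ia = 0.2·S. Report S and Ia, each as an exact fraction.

CN(III) from CN(II)=82: (23·82)/(10 + 0.13·82) = 94300/1033 ≈ 91.288
Retention S: 1000/CN − 10 with CN=91.288 → S = 900/943 ≈ 0.954 in
Initial abstraction Ia = S/5 = (900/943)/5 = 180/943 ≈ 0.191 in

S = 900/943 in ≈ 0.954 in; Ia = 180/943 in ≈ 0.191 in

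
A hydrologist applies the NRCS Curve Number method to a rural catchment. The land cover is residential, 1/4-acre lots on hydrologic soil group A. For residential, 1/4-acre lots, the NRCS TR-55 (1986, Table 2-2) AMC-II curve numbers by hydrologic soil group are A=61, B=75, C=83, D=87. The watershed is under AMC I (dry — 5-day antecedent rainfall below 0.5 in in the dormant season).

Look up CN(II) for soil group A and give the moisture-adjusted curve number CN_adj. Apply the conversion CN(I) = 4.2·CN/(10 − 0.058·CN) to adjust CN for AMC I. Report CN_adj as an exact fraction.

NRCS table: residential, 1/4-acre lots, soil group A → CN(II) = 61
Dry (AMC I): CN(I) = 4.2·61/(10 − 0.058·61) = (1281/5)/(3231/500) = 42700/1077 ≈ 39.647

CN_adj = 42700/1077 ≈ 39.647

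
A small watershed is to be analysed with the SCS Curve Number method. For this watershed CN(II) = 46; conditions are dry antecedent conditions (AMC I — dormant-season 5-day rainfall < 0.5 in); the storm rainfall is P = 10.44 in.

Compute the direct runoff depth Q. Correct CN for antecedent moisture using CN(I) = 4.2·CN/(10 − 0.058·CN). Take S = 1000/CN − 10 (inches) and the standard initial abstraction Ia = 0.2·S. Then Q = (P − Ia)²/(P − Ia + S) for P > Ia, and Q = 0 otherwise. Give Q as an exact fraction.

Q = 42341049/59042725 in ≈ 0.717 in

Dry (AMC I): CN(I) = 4.2·46/(10 − 0.058·46) = (966/5)/(1833/250) = 16100/611 ≈ 26.350
Retention S: 1000/CN − 10 with CN=26.350 → S = 4500/161 ≈ 27.950 in
Ia = 0.2S: 0.2·27.950 = 5.590 in (exactly 900/161)
Excess rainfall: 10.440 − 5.590 = 4.850 in; P > Ia so Q > 0
Q: (19521/4025)² ÷ (132021/4025) = 42341049/59042725 in (≈ 0.717 in)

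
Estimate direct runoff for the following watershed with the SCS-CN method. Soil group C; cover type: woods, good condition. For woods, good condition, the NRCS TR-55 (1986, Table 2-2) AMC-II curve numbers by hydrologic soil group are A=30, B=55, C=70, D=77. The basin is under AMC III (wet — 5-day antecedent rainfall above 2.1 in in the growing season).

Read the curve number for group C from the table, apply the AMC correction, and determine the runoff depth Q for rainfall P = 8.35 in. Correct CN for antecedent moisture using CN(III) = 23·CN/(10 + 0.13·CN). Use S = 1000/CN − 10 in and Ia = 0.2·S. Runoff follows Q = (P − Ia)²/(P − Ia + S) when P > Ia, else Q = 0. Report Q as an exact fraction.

Q = 659821969/102032140 in ≈ 6.467 in

NRCS table: woods, good condition, soil group C → CN(II) = 70
Adjust CN=70 to AMC III: 23·70/(10 + 0.13·70) → 1610 ÷ (191/10) = 16100/191 ≈ 84.293
S = 1000/(16100/191) − 10 = 300/161 in ≈ 1.863 in
Ia = 0.2·(300/161) = 60/161 in ≈ 0.373 in
Since P=8.350 > Ia=0.373: effective rainfall P−Ia = 25687/3220 in
Runoff Q = (P−Ia)²/(P−Ia+S) = (7.977)²/(7.977+1.863) = 659821969/102032140 ≈ 6.467 in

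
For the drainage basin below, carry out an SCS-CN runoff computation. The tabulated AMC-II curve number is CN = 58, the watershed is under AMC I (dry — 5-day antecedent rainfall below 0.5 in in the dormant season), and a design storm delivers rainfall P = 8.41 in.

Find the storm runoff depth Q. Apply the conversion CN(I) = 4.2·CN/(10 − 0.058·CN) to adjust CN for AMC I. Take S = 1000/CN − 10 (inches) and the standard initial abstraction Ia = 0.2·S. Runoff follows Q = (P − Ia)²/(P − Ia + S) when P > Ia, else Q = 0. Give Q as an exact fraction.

Adjust CN=58 to AMC I: 4.2·58/(10 − 0.058·58) → (1218/5) ÷ (1659/250) = 2900/79 ≈ 36.709
Retention S: 1000/CN − 10 with CN=36.709 → S = 500/29 ≈ 17.241 in
Ia = 0.2·(500/29) = 100/29 in ≈ 3.448 in
Since P=8.410 > Ia=3.448: effective rainfall P−Ia = 14389/2900 in
Q = (14389/2900)²/((14389/2900) + 500/29) = (207043321/8410000)/(64389/2900) = 207043321/186728100 in ≈ 1.109 in

Q = 207043321/186728100 in ≈ 1.109 in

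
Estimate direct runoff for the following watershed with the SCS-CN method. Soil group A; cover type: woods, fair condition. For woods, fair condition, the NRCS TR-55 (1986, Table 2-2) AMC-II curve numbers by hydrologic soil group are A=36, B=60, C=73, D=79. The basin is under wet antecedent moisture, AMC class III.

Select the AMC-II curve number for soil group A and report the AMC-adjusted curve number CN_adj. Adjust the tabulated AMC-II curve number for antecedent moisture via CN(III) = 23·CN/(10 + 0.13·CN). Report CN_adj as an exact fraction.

CN_adj = 20700/367 ≈ 56.403

NRCS table: woods, fair condition, soil group A → CN(II) = 36
CN(III) from CN(II)=36: (23·36)/(10 + 0.13·36) = 20700/367 ≈ 56.403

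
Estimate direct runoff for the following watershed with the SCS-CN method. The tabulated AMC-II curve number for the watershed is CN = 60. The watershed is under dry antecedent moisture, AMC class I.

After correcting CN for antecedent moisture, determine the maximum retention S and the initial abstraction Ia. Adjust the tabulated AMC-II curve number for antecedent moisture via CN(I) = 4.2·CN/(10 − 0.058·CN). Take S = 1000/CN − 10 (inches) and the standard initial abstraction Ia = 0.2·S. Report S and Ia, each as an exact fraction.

S = 1000/63 in ≈ 15.873 in; Ia = 200/63 in ≈ 3.175 in

Adjust CN=60 to AMC I: 4.2·60/(10 − 0.058·60) → 252 ÷ (163/25) = 6300/163 ≈ 38.650
Retention S: 1000/CN − 10 with CN=38.650 → S = 1000/63 ≈ 15.873 in
Ia = 0.2S: 0.2·15.873 = 3.175 in (exactly 200/63)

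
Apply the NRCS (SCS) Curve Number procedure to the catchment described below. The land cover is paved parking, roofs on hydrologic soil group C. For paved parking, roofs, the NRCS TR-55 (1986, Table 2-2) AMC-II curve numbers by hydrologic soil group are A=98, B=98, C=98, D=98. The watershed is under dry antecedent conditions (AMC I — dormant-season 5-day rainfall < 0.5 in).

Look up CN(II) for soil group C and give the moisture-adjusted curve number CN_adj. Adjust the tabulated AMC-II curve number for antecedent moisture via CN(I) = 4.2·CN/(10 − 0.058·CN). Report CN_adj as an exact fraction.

NRCS table: paved parking, roofs, soil group C → CN(II) = 98
Dry (AMC I): CN(I) = 4.2·98/(10 − 0.058·98) = (2058/5)/(1079/250) = 102900/1079 ≈ 95.366

CN_adj = 102900/1079 ≈ 95.366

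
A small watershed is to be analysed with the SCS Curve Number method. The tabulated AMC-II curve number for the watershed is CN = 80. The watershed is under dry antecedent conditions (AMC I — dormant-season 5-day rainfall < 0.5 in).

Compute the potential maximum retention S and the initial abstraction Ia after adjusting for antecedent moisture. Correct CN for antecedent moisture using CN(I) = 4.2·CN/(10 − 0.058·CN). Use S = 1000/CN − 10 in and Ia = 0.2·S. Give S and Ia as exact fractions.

Adjust CN=80 to AMC I: 4.2·80/(10 − 0.058·80) → 336 ÷ (134/25) = 4200/67 ≈ 62.687
Max retention: S = 1000/(4200/67) − 10 = 125/21 in (≈ 5.952 in)
Ia = 0.2·(125/21) = 25/21 in ≈ 1.190 in

S = 125/21 in ≈ 5.952 in; Ia = 25/21 in ≈ 1.190 in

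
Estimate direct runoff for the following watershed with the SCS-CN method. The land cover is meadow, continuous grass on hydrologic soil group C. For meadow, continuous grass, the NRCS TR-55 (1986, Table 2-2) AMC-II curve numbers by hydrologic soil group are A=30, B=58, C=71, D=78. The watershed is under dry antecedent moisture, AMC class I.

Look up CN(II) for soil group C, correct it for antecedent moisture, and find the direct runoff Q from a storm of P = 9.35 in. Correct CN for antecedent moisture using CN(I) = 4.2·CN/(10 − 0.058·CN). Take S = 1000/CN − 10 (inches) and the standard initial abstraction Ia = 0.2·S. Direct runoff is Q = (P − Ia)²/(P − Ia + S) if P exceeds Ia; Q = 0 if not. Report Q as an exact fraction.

NRCS table: meadow, continuous grass, soil group C → CN(II) = 71
CN(I) from CN(II)=71: (4.2·71)/(10 − 0.058·71) = 149100/2941 ≈ 50.697
Retention S: 1000/CN − 10 with CN=50.697 → S = 14500/1491 ≈ 9.725 in
Initial abstraction Ia = S/5 = (14500/1491)/5 = 2900/1491 ≈ 1.945 in
P − Ia = 9.350 − 1.945 = 220817/29820 ≈ 7.405 in (> 0, runoff occurs)
Q = (220817/29820)²/((220817/29820) + 14500/1491) = (48760147489/889232400)/(510817/29820) = 48760147489/15232562940 in ≈ 3.201 in

Q = 48760147489/15232562940 in ≈ 3.201 in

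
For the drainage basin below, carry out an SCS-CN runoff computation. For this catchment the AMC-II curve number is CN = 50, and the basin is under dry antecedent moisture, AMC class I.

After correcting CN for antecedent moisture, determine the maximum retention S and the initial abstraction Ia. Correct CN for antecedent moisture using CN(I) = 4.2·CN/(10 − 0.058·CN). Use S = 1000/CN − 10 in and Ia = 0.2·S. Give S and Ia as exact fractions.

S = 500/21 in ≈ 23.810 in; Ia = 100/21 in ≈ 4.762 in

Dry (AMC I): CN(I) = 4.2·50/(10 − 0.058·50) = 210/(71/10) = 2100/71 ≈ 29.577
S = 1000/(2100/71) − 10 = 500/21 in ≈ 23.810 in
Ia = 0.2S: 0.2·23.810 = 4.762 in (exactly 100/21)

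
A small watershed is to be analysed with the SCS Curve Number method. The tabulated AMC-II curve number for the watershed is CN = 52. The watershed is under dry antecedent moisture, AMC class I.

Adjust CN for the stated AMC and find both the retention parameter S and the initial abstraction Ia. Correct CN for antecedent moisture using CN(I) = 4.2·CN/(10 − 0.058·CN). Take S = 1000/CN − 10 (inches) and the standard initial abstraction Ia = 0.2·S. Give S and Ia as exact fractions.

Adjust CN=52 to AMC I: 4.2·52/(10 − 0.058·52) → (1092/5) ÷ (873/125) = 9100/291 ≈ 31.271
S = 1000/(9100/291) − 10 = 2000/91 in ≈ 21.978 in
Initial abstraction Ia = S/5 = (2000/91)/5 = 400/91 ≈ 4.396 in

S = 2000/91 in ≈ 21.978 in; Ia = 400/91 in ≈ 4.396 in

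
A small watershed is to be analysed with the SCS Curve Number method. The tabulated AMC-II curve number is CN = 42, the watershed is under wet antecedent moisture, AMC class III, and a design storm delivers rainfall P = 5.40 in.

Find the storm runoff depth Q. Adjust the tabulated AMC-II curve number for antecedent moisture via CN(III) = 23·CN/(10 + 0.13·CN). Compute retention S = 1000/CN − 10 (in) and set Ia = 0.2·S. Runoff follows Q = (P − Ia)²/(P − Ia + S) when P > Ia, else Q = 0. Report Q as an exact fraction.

Q = 102839881/59508015 in ≈ 1.728 in

CN(III) from CN(II)=42: (23·42)/(10 + 0.13·42) = 48300/773 ≈ 62.484
S = 1000/(48300/773) − 10 = 2900/483 in ≈ 6.004 in
Initial abstraction Ia = S/5 = (2900/483)/5 = 580/483 ≈ 1.201 in
Since P=5.400 > Ia=1.201: effective rainfall P−Ia = 10141/2415 in
Q: (10141/2415)² ÷ (24641/2415) = 102839881/59508015 in (≈ 1.728 in)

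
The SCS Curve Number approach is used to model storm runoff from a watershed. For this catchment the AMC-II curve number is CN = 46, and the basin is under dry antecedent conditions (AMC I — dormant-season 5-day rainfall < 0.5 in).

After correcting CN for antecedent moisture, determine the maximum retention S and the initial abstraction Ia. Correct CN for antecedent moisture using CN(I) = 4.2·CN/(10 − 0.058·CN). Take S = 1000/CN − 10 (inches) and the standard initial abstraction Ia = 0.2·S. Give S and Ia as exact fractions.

S = 4500/161 in ≈ 27.950 in; Ia = 900/161 in ≈ 5.590 in

Adjust CN=46 to AMC I: 4.2·46/(10 − 0.058·46) → (966/5) ÷ (1833/250) = 16100/611 ≈ 26.350
Max retention: S = 1000/(16100/611) − 10 = 4500/161 in (≈ 27.950 in)
Initial abstraction Ia = S/5 = (4500/161)/5 = 900/161 ≈ 5.590 in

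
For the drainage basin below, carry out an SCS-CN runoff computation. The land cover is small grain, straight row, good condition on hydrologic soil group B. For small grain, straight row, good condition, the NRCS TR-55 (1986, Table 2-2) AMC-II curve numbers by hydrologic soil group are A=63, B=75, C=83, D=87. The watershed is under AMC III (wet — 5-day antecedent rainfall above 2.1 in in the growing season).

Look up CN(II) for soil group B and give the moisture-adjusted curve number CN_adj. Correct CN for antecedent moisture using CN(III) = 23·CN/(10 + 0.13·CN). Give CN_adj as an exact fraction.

CN_adj = 6900/79 ≈ 87.342

NRCS table: small grain, straight row, good condition, soil group B → CN(II) = 75
CN(III) from CN(II)=75: (23·75)/(10 + 0.13·75) = 6900/79 ≈ 87.342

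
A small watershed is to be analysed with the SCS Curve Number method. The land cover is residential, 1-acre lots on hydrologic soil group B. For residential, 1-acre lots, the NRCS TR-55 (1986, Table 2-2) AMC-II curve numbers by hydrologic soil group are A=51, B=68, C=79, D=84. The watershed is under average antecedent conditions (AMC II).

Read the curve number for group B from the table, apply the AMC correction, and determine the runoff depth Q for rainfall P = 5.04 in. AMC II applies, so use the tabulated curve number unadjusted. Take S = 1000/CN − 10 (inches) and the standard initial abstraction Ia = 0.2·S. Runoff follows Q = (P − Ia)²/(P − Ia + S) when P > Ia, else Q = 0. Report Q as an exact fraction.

NRCS table: residential, 1-acre lots, soil group B → CN(II) = 68
Average conditions: CN = 68 (no AMC adjustment).
S = 1000/68 − 10 = 80/17 in ≈ 4.706 in
Initial abstraction Ia = S/5 = (80/17)/5 = 16/17 ≈ 0.941 in
Excess rainfall: 5.040 − 0.941 = 4.099 in; P > Ia so Q > 0
Q = (1742/425)²/((1742/425) + 80/17) = (3034564/180625)/(3742/425) = 1517282/795175 in ≈ 1.908 in

Q = 1517282/795175 in ≈ 1.908 in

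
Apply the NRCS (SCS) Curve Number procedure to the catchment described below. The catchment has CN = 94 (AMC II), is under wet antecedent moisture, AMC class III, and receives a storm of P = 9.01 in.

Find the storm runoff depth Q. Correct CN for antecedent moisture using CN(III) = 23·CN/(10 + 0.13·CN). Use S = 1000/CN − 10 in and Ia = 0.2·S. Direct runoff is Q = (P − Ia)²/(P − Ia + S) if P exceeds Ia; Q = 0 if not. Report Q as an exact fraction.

Q = 936987216361/107881746100 in ≈ 8.685 in

Adjust CN=94 to AMC III: 23·94/(10 + 0.13·94) → 2162 ÷ (1111/50) = 108100/1111 ≈ 97.300
Retention S: 1000/CN − 10 with CN=97.300 → S = 300/1081 ≈ 0.278 in
Ia = 0.2S: 0.2·0.278 = 0.056 in (exactly 60/1081)
Since P=9.010 > Ia=0.056: effective rainfall P−Ia = 967981/108100 in
Q: (967981/108100)² ÷ (997981/108100) = 936987216361/107881746100 in (≈ 8.685 in)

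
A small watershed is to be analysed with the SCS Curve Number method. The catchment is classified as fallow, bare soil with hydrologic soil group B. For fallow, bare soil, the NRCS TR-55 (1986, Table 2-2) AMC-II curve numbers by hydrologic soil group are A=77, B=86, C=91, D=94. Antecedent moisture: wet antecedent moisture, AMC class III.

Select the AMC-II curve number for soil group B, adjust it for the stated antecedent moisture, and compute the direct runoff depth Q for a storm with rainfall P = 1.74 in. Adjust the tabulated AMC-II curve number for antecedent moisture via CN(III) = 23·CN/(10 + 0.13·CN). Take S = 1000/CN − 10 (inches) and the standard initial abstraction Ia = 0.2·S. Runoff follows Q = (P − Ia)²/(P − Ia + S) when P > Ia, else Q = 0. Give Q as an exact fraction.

NRCS table: fallow, bare soil, soil group B → CN(II) = 86
Wet (AMC III): CN(III) = 23·86/(10 + 0.13·86) = 1978/(1059/50) = 98900/1059 ≈ 93.390
Max retention: S = 1000/(98900/1059) − 10 = 700/989 in (≈ 0.708 in)
Initial abstraction Ia = S/5 = (700/989)/5 = 140/989 ≈ 0.142 in
P − Ia = 1.740 − 0.142 = 79043/49450 ≈ 1.598 in (> 0, runoff occurs)
Runoff Q = (P−Ia)²/(P−Ia+S) = (1.598)²/(1.598+0.708) = 6247795849/5639426350 ≈ 1.108 in

Q = 6247795849/5639426350 in ≈ 1.108 in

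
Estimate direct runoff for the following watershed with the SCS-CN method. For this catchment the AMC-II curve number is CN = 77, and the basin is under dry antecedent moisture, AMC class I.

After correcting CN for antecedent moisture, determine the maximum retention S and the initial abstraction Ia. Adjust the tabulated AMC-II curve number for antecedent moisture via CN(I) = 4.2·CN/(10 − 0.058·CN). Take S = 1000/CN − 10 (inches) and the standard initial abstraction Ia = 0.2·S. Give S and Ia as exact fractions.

S = 11500/1617 in ≈ 7.112 in; Ia = 2300/1617 in ≈ 1.422 in

CN(I) from CN(II)=77: (4.2·77)/(10 − 0.058·77) = 161700/2767 ≈ 58.439
Retention S: 1000/CN − 10 with CN=58.439 → S = 11500/1617 ≈ 7.112 in
Initial abstraction Ia = S/5 = (11500/1617)/5 = 2300/1617 ≈ 1.422 in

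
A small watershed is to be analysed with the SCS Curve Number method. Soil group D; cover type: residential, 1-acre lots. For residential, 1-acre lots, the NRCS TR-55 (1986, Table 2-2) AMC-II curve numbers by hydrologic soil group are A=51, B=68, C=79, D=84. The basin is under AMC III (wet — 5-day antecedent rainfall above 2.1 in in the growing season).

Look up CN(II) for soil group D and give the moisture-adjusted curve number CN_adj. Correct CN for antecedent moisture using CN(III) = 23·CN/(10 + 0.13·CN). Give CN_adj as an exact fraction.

NRCS table: residential, 1-acre lots, soil group D → CN(II) = 84
CN(III) from CN(II)=84: (23·84)/(10 + 0.13·84) = 48300/523 ≈ 92.352

CN_adj = 48300/523 ≈ 92.352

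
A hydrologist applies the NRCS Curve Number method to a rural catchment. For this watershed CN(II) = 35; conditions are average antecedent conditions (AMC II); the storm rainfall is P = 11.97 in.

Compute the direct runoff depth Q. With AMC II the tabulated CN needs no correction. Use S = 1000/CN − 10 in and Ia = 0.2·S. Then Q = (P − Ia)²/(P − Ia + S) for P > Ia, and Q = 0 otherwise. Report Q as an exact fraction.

Q = 33396841/13145300 in ≈ 2.541 in

Average conditions: CN = 35 (no AMC adjustment).
S = 1000/35 − 10 = 130/7 in ≈ 18.571 in
Ia = 0.2·(130/7) = 26/7 in ≈ 3.714 in
Excess rainfall: 11.970 − 3.714 = 8.256 in; P > Ia so Q > 0
Runoff Q = (P−Ia)²/(P−Ia+S) = (8.256)²/(8.256+18.571) = 33396841/13145300 ≈ 2.541 in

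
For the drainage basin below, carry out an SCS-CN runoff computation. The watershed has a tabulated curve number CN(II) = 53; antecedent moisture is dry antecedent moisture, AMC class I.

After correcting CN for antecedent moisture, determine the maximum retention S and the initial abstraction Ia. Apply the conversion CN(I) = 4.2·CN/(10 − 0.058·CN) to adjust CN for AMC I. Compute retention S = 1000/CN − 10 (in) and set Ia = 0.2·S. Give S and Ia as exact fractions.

S = 23500/1113 in ≈ 21.114 in; Ia = 4700/1113 in ≈ 4.223 in

Dry (AMC I): CN(I) = 4.2·53/(10 − 0.058·53) = (1113/5)/(3463/500) = 111300/3463 ≈ 32.140
S = 1000/(111300/3463) − 10 = 23500/1113 in ≈ 21.114 in
Ia = 0.2S: 0.2·21.114 = 4.223 in (exactly 4700/1113)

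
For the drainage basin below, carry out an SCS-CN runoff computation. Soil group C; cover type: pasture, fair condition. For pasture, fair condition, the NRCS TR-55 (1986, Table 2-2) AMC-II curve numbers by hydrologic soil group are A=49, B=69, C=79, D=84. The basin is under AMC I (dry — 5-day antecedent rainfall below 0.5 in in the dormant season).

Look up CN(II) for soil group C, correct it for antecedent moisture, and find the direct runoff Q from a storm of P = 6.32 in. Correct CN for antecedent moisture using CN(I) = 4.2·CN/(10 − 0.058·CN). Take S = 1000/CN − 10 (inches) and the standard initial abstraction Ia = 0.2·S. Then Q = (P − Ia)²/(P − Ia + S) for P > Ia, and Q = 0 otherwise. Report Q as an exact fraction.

Q = 49820162/22200975 in ≈ 2.244 in

NRCS table: pasture, fair condition, soil group C → CN(II) = 79
Adjust CN=79 to AMC I: 4.2·79/(10 − 0.058·79) → (1659/5) ÷ (2709/500) = 7900/129 ≈ 61.240
S = 1000/(7900/129) − 10 = 500/79 in ≈ 6.329 in
Ia = 0.2S: 0.2·6.329 = 1.266 in (exactly 100/79)
Excess rainfall: 6.320 − 1.266 = 5.054 in; P > Ia so Q > 0
Q = (9982/1975)²/((9982/1975) + 500/79) = (99640324/3900625)/(22482/1975) = 49820162/22200975 in ≈ 2.244 in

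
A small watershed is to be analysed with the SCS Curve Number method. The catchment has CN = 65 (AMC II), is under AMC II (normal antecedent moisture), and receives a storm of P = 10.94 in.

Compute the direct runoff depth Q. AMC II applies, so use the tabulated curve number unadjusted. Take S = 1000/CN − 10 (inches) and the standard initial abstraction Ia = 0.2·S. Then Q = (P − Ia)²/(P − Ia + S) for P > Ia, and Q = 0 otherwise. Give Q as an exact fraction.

AMC II — tabulated CN = 65 applies directly.
Max retention: S = 1000/65 − 10 = 70/13 in (≈ 5.385 in)
Ia = 0.2·(70/13) = 14/13 in ≈ 1.077 in
P − Ia = 10.940 − 1.077 = 6411/650 ≈ 9.863 in (> 0, runoff occurs)
Runoff Q = (P−Ia)²/(P−Ia+S) = (9.863)²/(9.863+5.385) = 41100921/6442150 ≈ 6.380 in

Q = 41100921/6442150 in ≈ 6.380 in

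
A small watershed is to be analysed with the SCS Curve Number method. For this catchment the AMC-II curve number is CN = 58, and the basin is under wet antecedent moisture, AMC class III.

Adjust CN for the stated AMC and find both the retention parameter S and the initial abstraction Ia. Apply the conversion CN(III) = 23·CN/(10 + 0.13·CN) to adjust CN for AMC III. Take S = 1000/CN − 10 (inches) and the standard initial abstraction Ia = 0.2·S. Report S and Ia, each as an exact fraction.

CN(III) from CN(II)=58: (23·58)/(10 + 0.13·58) = 66700/877 ≈ 76.055
S = 1000/(66700/877) − 10 = 2100/667 in ≈ 3.148 in
Ia = 0.2S: 0.2·3.148 = 0.630 in (exactly 420/667)

S = 2100/667 in ≈ 3.148 in; Ia = 420/667 in ≈ 0.630 in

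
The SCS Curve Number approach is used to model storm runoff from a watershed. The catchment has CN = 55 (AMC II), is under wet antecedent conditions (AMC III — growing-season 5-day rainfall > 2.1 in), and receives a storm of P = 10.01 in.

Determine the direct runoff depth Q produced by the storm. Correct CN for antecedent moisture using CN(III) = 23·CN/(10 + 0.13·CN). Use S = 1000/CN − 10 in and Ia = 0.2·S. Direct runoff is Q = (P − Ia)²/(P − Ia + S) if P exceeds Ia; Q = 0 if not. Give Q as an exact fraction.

Q = 55343974009/8228900900 in ≈ 6.726 in

Adjust CN=55 to AMC III: 23·55/(10 + 0.13·55) → 1265 ÷ (343/20) = 25300/343 ≈ 73.761
Max retention: S = 1000/(25300/343) − 10 = 900/253 in (≈ 3.557 in)
Ia = 0.2·(900/253) = 180/253 in ≈ 0.711 in
P − Ia = 10.010 − 0.711 = 235253/25300 ≈ 9.299 in (> 0, runoff occurs)
Q = (235253/25300)²/((235253/25300) + 900/253) = (55343974009/640090000)/(325253/25300) = 55343974009/8228900900 in ≈ 6.726 in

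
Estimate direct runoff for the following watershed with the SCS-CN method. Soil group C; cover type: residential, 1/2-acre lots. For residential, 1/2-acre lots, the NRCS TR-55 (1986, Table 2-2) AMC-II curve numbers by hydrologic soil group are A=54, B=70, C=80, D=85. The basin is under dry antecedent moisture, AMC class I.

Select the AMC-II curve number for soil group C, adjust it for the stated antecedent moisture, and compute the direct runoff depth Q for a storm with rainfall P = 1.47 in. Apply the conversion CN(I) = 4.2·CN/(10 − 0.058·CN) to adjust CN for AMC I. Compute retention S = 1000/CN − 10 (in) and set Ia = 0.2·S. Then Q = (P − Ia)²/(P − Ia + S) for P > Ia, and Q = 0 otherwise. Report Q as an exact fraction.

Q = 344569/27482700 in ≈ 0.013 in

NRCS table: residential, 1/2-acre lots, soil group C → CN(II) = 80
Dry (AMC I): CN(I) = 4.2·80/(10 − 0.058·80) = 336/(134/25) = 4200/67 ≈ 62.687
Retention S: 1000/CN − 10 with CN=62.687 → S = 125/21 ≈ 5.952 in
Initial abstraction Ia = S/5 = (125/21)/5 = 25/21 ≈ 1.190 in
Excess rainfall: 1.470 − 1.190 = 0.280 in; P > Ia so Q > 0
Q: (587/2100)² ÷ (13087/2100) = 344569/27482700 in (≈ 0.013 in)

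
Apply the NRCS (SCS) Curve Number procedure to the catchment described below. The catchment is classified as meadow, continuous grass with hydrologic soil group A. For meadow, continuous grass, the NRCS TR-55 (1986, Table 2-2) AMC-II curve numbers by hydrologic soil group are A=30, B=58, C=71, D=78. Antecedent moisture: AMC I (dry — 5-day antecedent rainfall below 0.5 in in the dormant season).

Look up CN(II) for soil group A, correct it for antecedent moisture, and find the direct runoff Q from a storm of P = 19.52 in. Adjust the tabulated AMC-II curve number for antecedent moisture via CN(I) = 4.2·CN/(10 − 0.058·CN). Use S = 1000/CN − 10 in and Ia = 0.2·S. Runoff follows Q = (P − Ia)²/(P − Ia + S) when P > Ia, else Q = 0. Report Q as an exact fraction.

NRCS table: meadow, continuous grass, soil group A → CN(II) = 30
CN(I) from CN(II)=30: (4.2·30)/(10 − 0.058·30) = 900/59 ≈ 15.254
S = 1000/(900/59) − 10 = 500/9 in ≈ 55.556 in
Ia = 0.2S: 0.2·55.556 = 11.111 in (exactly 100/9)
P − Ia = 19.520 − 11.111 = 1892/225 ≈ 8.409 in (> 0, runoff occurs)
Runoff Q = (P−Ia)²/(P−Ia+S) = (8.409)²/(8.409+55.556) = 447458/404775 ≈ 1.105 in

Q = 447458/404775 in ≈ 1.105 in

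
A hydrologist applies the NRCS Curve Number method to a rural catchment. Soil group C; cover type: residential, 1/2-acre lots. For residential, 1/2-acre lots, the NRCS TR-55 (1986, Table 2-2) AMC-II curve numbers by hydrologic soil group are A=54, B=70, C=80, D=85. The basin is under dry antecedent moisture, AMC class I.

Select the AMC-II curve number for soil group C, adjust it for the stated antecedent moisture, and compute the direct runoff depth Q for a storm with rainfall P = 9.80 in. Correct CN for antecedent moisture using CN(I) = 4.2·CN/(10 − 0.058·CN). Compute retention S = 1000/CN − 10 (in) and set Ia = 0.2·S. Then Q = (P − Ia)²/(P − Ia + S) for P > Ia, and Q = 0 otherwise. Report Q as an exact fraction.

Q = 817216/160545 in ≈ 5.090 in

NRCS table: residential, 1/2-acre lots, soil group C → CN(II) = 80
Dry (AMC I): CN(I) = 4.2·80/(10 − 0.058·80) = 336/(134/25) = 4200/67 ≈ 62.687
S = 1000/(4200/67) − 10 = 125/21 in ≈ 5.952 in
Ia = 0.2·(125/21) = 25/21 in ≈ 1.190 in
P − Ia = 9.800 − 1.190 = 904/105 ≈ 8.610 in (> 0, runoff occurs)
Runoff Q = (P−Ia)²/(P−Ia+S) = (8.610)²/(8.610+5.952) = 817216/160545 ≈ 5.090 in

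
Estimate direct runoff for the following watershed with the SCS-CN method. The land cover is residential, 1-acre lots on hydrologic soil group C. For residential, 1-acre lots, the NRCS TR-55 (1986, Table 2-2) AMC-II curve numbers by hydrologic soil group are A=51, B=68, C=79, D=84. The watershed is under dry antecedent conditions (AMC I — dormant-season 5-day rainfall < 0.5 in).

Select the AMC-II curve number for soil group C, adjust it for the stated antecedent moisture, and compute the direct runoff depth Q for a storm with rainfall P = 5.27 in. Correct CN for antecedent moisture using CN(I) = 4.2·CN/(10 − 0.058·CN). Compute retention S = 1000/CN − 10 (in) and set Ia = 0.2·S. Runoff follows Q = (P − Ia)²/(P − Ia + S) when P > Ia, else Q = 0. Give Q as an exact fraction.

Q = 1000646689/644900700 in ≈ 1.552 in

NRCS table: residential, 1-acre lots, soil group C → CN(II) = 79
Dry (AMC I): CN(I) = 4.2·79/(10 − 0.058·79) = (1659/5)/(2709/500) = 7900/129 ≈ 61.240
S = 1000/(7900/129) − 10 = 500/79 in ≈ 6.329 in
Ia = 0.2S: 0.2·6.329 = 1.266 in (exactly 100/79)
Since P=5.270 > Ia=1.266: effective rainfall P−Ia = 31633/7900 in
Runoff Q = (P−Ia)²/(P−Ia+S) = (4.004)²/(4.004+6.329) = 1000646689/644900700 ≈ 1.552 in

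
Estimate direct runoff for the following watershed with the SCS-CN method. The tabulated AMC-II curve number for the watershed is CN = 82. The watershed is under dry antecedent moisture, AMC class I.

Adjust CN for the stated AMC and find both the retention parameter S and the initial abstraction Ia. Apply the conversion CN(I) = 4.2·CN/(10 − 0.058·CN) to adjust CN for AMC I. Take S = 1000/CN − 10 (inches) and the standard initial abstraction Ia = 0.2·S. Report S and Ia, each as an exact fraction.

Dry (AMC I): CN(I) = 4.2·82/(10 − 0.058·82) = (1722/5)/(1311/250) = 28700/437 ≈ 65.675
S = 1000/(28700/437) − 10 = 1500/287 in ≈ 5.226 in
Ia = 0.2·(1500/287) = 300/287 in ≈ 1.045 in

S = 1500/287 in ≈ 5.226 in; Ia = 300/287 in ≈ 1.045 in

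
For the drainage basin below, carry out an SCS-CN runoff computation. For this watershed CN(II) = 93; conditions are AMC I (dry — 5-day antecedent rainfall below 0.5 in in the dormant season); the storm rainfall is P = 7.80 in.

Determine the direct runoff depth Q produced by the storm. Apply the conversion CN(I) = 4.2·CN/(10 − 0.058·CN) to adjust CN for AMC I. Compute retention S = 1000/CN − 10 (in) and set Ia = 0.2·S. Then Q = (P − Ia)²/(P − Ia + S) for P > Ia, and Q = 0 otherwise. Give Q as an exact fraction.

CN(I) from CN(II)=93: (4.2·93)/(10 − 0.058·93) = 27900/329 ≈ 84.802
Retention S: 1000/CN − 10 with CN=84.802 → S = 500/279 ≈ 1.792 in
Ia = 0.2·(500/279) = 100/279 in ≈ 0.358 in
P − Ia = 7.800 − 0.358 = 10381/1395 ≈ 7.442 in (> 0, runoff occurs)
Q: (10381/1395)² ÷ (12881/1395) = 107765161/17968995 in (≈ 5.997 in)

Q = 107765161/17968995 in ≈ 5.997 in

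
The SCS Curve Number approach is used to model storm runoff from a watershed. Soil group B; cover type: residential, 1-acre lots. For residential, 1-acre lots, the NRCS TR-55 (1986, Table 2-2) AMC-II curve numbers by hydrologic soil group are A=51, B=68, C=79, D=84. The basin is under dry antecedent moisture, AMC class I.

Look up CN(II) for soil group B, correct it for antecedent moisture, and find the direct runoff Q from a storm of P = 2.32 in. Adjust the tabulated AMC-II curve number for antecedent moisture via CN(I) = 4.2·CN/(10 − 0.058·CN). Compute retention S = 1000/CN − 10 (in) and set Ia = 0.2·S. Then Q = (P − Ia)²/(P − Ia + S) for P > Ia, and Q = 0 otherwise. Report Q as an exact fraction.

NRCS table: residential, 1-acre lots, soil group B → CN(II) = 68
CN(I) from CN(II)=68: (4.2·68)/(10 − 0.058·68) = 35700/757 ≈ 47.160
Retention S: 1000/CN − 10 with CN=47.160 → S = 4000/357 ≈ 11.204 in
Ia = 0.2·(4000/357) = 800/357 in ≈ 2.241 in
Since P=2.320 > Ia=2.241: effective rainfall P−Ia = 706/8925 in
Q: (706/8925)² ÷ (100706/8925) = 249218/449400525 in (≈ 0.001 in)

Q = 249218/449400525 in ≈ 0.001 in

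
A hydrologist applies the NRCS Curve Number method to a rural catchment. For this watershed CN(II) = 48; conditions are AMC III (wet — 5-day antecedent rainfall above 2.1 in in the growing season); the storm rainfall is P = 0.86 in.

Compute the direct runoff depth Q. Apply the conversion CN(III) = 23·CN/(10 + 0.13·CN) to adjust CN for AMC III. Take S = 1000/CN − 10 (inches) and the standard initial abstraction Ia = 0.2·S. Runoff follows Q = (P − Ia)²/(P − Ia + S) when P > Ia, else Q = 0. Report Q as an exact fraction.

CN(III) from CN(II)=48: (23·48)/(10 + 0.13·48) = 13800/203 ≈ 67.980
Max retention: S = 1000/(13800/203) − 10 = 325/69 in (≈ 4.710 in)
Ia = 0.2·(325/69) = 65/69 in ≈ 0.942 in
P = 0.860 ≤ Ia = 0.942 in: entire storm abstracted, Q = 0.

Q = 0 in ≈ 0.000 in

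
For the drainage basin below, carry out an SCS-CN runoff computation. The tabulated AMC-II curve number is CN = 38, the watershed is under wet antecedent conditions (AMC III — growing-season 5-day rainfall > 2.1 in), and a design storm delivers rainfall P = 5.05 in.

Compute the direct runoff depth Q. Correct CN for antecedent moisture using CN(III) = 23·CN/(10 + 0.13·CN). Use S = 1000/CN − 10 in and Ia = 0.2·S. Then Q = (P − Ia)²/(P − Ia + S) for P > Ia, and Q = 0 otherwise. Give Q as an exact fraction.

Q = 1007237169/819261380 in ≈ 1.229 in

CN(III) from CN(II)=38: (23·38)/(10 + 0.13·38) = 43700/747 ≈ 58.501
Retention S: 1000/CN − 10 with CN=58.501 → S = 3100/437 ≈ 7.094 in
Ia = 0.2·(3100/437) = 620/437 in ≈ 1.419 in
Since P=5.050 > Ia=1.419: effective rainfall P−Ia = 31737/8740 in
Q = (31737/8740)²/((31737/8740) + 3100/437) = (1007237169/76387600)/(93737/8740) = 1007237169/819261380 in ≈ 1.229 in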